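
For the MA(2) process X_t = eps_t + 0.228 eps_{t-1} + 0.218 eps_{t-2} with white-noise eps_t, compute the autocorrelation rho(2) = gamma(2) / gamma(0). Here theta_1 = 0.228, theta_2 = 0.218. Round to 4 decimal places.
\rho(2) = 0.1983

For an MA(q) process with theta_0 = 1, the autocovariance is
  gamma(k) = sigma^2 * sum_{i=0..q-k} theta_i * theta_{i+k},
and rho(k) = gamma(k) / gamma(0). Sigma^2 cancels.
  numerator   = (1)*(0.218) = 0.218.
  denominator = (1)^2 + (0.228)^2 + (0.218)^2 = 1.099508.
  rho(2) = 0.218 / 1.099508 = 0.1983.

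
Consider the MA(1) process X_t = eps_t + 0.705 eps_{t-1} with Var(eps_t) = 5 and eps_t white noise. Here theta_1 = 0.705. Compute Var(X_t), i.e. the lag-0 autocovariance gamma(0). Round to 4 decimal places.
\gamma(0) = 7.4851

For an MA(q) process X_t = eps_t + sum_i theta_i eps_{t-i} with
Var(eps_t) = sigma^2, the variance is
  gamma(0) = sigma^2 * (1 + sum_i theta_i^2).
  sum_i theta_i^2 = (0.705)^2 = 0.497025.
  gamma(0) = 5 * (1 + 0.497025) = 5 * 1.497025 = 7.485125, which rounds to 7.4851.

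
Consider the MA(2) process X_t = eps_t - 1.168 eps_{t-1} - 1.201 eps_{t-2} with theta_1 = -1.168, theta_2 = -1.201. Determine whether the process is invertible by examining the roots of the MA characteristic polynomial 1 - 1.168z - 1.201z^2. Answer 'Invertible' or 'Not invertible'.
\text{Not invertible}

The MA(q) characteristic polynomial is P(z) = 1 - 1.168z - 1.201z^2.
Invertibility requires all roots to lie outside the unit circle, i.e. |z| > 1 for every root.
Set 1 + (-1.168) z + (-1.201) z^2 = 0, i.e. a z^2 + b z + c = 0 with a = -1.201, b = -1.168, c = 1.
Discriminant D = b^2 - 4ac = (-1.168)^2 - 4*(-1.201)*1 = 1.364224 - (-4.804) = 6.168224.
D >= 0, so the roots are real: z = (-b +/- sqrt(D)) / (2a) = (1.168 +/- 2.483591) / (-2.402).
  z_1 = (1.168 + 2.483591) / (-2.402) = -1.5202,   |z_1| = 1.5202.
  z_2 = (1.168 - 2.483591) / (-2.402) = 0.5477,   |z_2| = 0.5477.
Moduli of all roots: 1.5202, 0.5477.
All moduli strictly greater than 1? No.
Verdict: Not invertible.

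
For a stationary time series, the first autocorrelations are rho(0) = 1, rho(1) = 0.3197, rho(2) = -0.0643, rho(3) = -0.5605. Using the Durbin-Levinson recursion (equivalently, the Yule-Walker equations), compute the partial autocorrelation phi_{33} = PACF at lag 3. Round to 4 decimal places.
\phi_{33} = -0.5500

The PACF at lag k is phi_{kk}, the last component of the solution
to the Yule-Walker system G_k phi = r_k where
  (G_k)_{ij} = rho(|i - j|), (r_k)_i = rho(i), i,j = 1..k.
Equivalently, Durbin-Levinson gives phi_{kk} iteratively:
  phi_{11} = rho(1)
  phi_{kk} = [rho(k) - sum_{j=1..k-1} phi_{k-1,j} rho(k-j)]
            / [1 - sum_{j=1..k-1} phi_{k-1,j} rho(j)],
  phi_{k,j} = phi_{k-1,j} - phi_{kk} phi_{k-1,k-j},  j = 1..k-1.
Step k = 1:
  phi_11 = rho(1) = 0.3197.
Step k = 2:
  phi_22 = [rho(2) - phi_11 rho(1)] / [1 - phi_11 rho(1)] = [-0.0643 - (0.3197)(0.3197)] / [1 - (0.3197)(0.3197)]
         = -0.16650809 / 0.89779191 = -0.185464.
  Update: phi_21 = phi_11 - phi_22 phi_11 = 0.3197 - (-0.185464)(0.3197) = 0.378993.
Step k = 3:
  phi_33 = [rho(3) - phi_21 rho(2) - phi_22 rho(1)] / [1 - phi_21 rho(1) - phi_22 rho(2)]
    numerator   = -0.5605 - (0.378993)(-0.0643) - (-0.185464)(0.3197) = -0.47683792
    denominator = 1 - (0.378993)(0.3197) - (-0.185464)(-0.0643) = 0.86691065
  phi_33 = -0.47683792 / 0.86691065 = -0.55.
Therefore phi_{33} = -0.5500.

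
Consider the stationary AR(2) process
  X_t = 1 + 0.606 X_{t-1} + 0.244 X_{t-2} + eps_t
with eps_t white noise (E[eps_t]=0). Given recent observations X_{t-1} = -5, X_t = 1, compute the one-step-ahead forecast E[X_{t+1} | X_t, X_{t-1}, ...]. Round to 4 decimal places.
E[X_{t+1} \mid \mathcal F_t] = 0.3860

For an AR(p) model X_t = c + sum_i phi_i X_{t-i} + eps_t, the
one-step-ahead conditional mean is
  E[X_{t+1} | X_t, ...] = c + sum_i phi_i X_{t+1-i}.
Substitute known values:
  E[X_{t+1} | ...] = 1 + (0.606) * (1) + (0.244) * (-5)
                   = 0.3860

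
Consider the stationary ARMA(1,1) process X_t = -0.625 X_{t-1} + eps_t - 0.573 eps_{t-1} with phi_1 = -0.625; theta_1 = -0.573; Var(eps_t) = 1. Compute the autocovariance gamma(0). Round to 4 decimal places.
\gamma(0) = 3.3552

Multiply the model equation by X_{t-k} and take expectations. With theta_0 = psi_0 = 1 and psi_j the MA(infinity) weights, this gives
  gamma(k) - sum_i phi_i gamma(k-i) = c_k,
  c_k = sigma^2 * sum_{j=k..q} theta_j psi_{j-k}   (c_k = 0 for k > q),
using gamma(-m) = gamma(m).
psi-weights needed (psi_j = theta_j + sum_i phi_i psi_{j-i}):
  psi_1 = theta_1 + phi_1 = -0.573 + (-0.625) = -1.198
Right-hand sides:
  c_0 = sigma^2 (1 + theta_1 psi_1) = 1 * (1 + (-0.573)(-1.198)) = 1 * 1.686454 = 1.686454
  c_1 = sigma^2 theta_1 = 1 * (-0.573) = -0.573
  c_2 = 0
Equations for k = 0 and k = 1 (AR order 1):
  gamma(0) = phi_1 gamma(1) + c_0
  gamma(1) = phi_1 gamma(0) + c_1
Substituting the second into the first: gamma(0) (1 - phi_1^2) = c_0 + phi_1 c_1, so
  gamma(0) = (c_0 + phi_1 c_1) / (1 - phi_1^2) = (1.686454 + (-0.625)(-0.573)) / (1 - (-0.625)^2) = 2.044579 / 0.609375 = 3.355207.
Therefore gamma(0) = 3.3552 (to 4 decimal places).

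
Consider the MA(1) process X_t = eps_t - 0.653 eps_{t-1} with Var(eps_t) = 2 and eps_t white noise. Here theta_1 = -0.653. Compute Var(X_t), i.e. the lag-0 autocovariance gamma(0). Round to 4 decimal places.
\gamma(0) = 2.8528

For an MA(q) process X_t = eps_t + sum_i theta_i eps_{t-i} with
Var(eps_t) = sigma^2, the variance is
  gamma(0) = sigma^2 * (1 + sum_i theta_i^2).
  sum_i theta_i^2 = (-0.653)^2 = 0.426409.
  gamma(0) = 2 * (1 + 0.426409) = 2 * 1.426409 = 2.852818, which rounds to 2.8528.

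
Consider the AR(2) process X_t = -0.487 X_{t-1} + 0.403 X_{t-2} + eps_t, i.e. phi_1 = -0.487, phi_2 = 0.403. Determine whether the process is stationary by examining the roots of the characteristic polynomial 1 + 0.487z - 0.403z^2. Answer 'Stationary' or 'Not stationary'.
\text{Stationary}

The AR(p) characteristic polynomial is P(z) = 1 + 0.487z - 0.403z^2.
Stationarity requires all roots to lie outside the unit circle, i.e. |z| > 1 for every root.
Set 1 + (0.487) z + (-0.403) z^2 = 0, i.e. a z^2 + b z + c = 0 with a = -0.403, b = 0.487, c = 1.
Discriminant D = b^2 - 4ac = (0.487)^2 - 4*(-0.403)*1 = 0.237169 - (-1.612) = 1.849169.
D >= 0, so the roots are real: z = (-b +/- sqrt(D)) / (2a) = (-0.487 +/- 1.359842) / (-0.806).
  z_1 = (-0.487 + 1.359842) / (-0.806) = -1.0829,   |z_1| = 1.0829.
  z_2 = (-0.487 - 1.359842) / (-0.806) = 2.2914,   |z_2| = 2.2914.
Moduli of all roots: 1.0829, 2.2914.
All moduli strictly greater than 1? Yes.
Verdict: Stationary.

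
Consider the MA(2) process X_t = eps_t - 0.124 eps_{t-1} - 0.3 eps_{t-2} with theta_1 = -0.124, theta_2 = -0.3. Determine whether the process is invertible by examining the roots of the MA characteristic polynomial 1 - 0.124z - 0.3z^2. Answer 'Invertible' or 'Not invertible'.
\text{Invertible}

The MA(q) characteristic polynomial is P(z) = 1 - 0.124z - 0.3z^2.
Invertibility requires all roots to lie outside the unit circle, i.e. |z| > 1 for every root.
Set 1 + (-0.124) z + (-0.3) z^2 = 0, i.e. a z^2 + b z + c = 0 with a = -0.3, b = -0.124, c = 1.
Discriminant D = b^2 - 4ac = (-0.124)^2 - 4*(-0.3)*1 = 0.015376 - (-1.2) = 1.215376.
D >= 0, so the roots are real: z = (-b +/- sqrt(D)) / (2a) = (0.124 +/- 1.102441) / (-0.6).
  z_1 = (0.124 + 1.102441) / (-0.6) = -2.0441,   |z_1| = 2.0441.
  z_2 = (0.124 - 1.102441) / (-0.6) = 1.6307,   |z_2| = 1.6307.
Moduli of all roots: 2.0441, 1.6307.
All moduli strictly greater than 1? Yes.
Verdict: Invertible.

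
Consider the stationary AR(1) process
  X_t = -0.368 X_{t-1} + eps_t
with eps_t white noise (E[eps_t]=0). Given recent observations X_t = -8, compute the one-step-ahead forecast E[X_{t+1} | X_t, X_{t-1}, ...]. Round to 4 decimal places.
E[X_{t+1} \mid \mathcal F_t] = 2.9440

For an AR(p) model X_t = c + sum_i phi_i X_{t-i} + eps_t, the
one-step-ahead conditional mean is
  E[X_{t+1} | X_t, ...] = c + sum_i phi_i X_{t+1-i}.
Substitute known values:
  E[X_{t+1} | ...] = (-0.368) * (-8)
                   = 2.9440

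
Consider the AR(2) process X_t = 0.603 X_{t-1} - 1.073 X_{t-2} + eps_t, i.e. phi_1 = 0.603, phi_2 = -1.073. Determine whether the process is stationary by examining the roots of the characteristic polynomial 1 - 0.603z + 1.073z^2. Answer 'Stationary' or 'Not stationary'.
\text{Not stationary}

The AR(p) characteristic polynomial is P(z) = 1 - 0.603z + 1.073z^2.
Stationarity requires all roots to lie outside the unit circle, i.e. |z| > 1 for every root.
Set 1 + (-0.603) z + (1.073) z^2 = 0, i.e. a z^2 + b z + c = 0 with a = 1.073, b = -0.603, c = 1.
Discriminant D = b^2 - 4ac = (-0.603)^2 - 4*(1.073)*1 = 0.363609 - (4.292) = -3.928391.
D < 0, so the roots are the complex-conjugate pair z = (-b +/- i sqrt(-D)) / (2a) = 0.281 +/- 0.9236i.
For a conjugate pair |z|^2 = z * conj(z) = (product of roots) = c/a = 1/(1.073) = 0.931966, so |z| = sqrt(0.931966) = 0.9654 for both roots.
Moduli of all roots: 0.9654, 0.9654.
All moduli strictly greater than 1? No.
Verdict: Not stationary.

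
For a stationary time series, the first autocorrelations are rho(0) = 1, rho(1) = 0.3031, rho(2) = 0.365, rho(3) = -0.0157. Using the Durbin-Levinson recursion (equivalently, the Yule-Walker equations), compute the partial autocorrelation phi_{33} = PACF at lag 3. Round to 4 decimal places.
\phi_{33} = -0.2230

The PACF at lag k is phi_{kk}, the last component of the solution
to the Yule-Walker system G_k phi = r_k where
  (G_k)_{ij} = rho(|i - j|), (r_k)_i = rho(i), i,j = 1..k.
Equivalently, Durbin-Levinson gives phi_{kk} iteratively:
  phi_{11} = rho(1)
  phi_{kk} = [rho(k) - sum_{j=1..k-1} phi_{k-1,j} rho(k-j)]
            / [1 - sum_{j=1..k-1} phi_{k-1,j} rho(j)],
  phi_{k,j} = phi_{k-1,j} - phi_{kk} phi_{k-1,k-j},  j = 1..k-1.
Step k = 1:
  phi_11 = rho(1) = 0.3031.
Step k = 2:
  phi_22 = [rho(2) - phi_11 rho(1)] / [1 - phi_11 rho(1)] = [0.365 - (0.3031)(0.3031)] / [1 - (0.3031)(0.3031)]
         = 0.27313039 / 0.90813039 = 0.300761.
  Update: phi_21 = phi_11 - phi_22 phi_11 = 0.3031 - (0.300761)(0.3031) = 0.211939.
Step k = 3:
  phi_33 = [rho(3) - phi_21 rho(2) - phi_22 rho(1)] / [1 - phi_21 rho(1) - phi_22 rho(2)]
    numerator   = -0.0157 - (0.211939)(0.365) - (0.300761)(0.3031) = -0.18421856
    denominator = 1 - (0.211939)(0.3031) - (0.300761)(0.365) = 0.82598336
  phi_33 = -0.18421856 / 0.82598336 = -0.223.
Therefore phi_{33} = -0.2230.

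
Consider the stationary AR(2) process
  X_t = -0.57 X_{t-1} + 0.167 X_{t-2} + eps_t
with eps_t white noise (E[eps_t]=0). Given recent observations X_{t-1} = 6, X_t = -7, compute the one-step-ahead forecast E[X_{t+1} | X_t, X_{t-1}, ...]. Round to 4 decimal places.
E[X_{t+1} \mid \mathcal F_t] = 4.9920

For an AR(p) model X_t = c + sum_i phi_i X_{t-i} + eps_t, the
one-step-ahead conditional mean is
  E[X_{t+1} | X_t, ...] = c + sum_i phi_i X_{t+1-i}.
Substitute known values:
  E[X_{t+1} | ...] = (-0.57) * (-7) + (0.167) * (6)
                   = 4.9920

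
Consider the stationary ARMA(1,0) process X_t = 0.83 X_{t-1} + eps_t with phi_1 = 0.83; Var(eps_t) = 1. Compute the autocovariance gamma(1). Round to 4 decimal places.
\gamma(1) = 2.6680

Multiply the model equation by X_{t-k} and take expectations. With theta_0 = psi_0 = 1 and psi_j the MA(infinity) weights, this gives
  gamma(k) - sum_i phi_i gamma(k-i) = c_k,
  c_k = sigma^2 * sum_{j=k..q} theta_j psi_{j-k}   (c_k = 0 for k > q),
using gamma(-m) = gamma(m).
Pure AR (q = 0): c_0 = sigma^2 = 1, c_k = 0 for k >= 1.
Equations for k = 0 and k = 1 (AR order 1):
  gamma(0) = phi_1 gamma(1) + c_0
  gamma(1) = phi_1 gamma(0) + c_1
Substituting the second into the first: gamma(0) (1 - phi_1^2) = c_0 + phi_1 c_1, so
  gamma(0) = c_0 / (1 - phi_1^2) = 1 / (1 - (0.83)^2) = 1 / 0.3111 = 3.214401.
  gamma(1) = phi_1 gamma(0) = (0.83)(3.214401) = 2.667952.
Therefore gamma(1) = 2.6680 (to 4 decimal places).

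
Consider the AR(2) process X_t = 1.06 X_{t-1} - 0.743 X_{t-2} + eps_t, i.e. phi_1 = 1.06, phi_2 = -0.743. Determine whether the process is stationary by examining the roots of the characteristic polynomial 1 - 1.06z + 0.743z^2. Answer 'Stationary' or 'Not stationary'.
\text{Stationary}

The AR(p) characteristic polynomial is P(z) = 1 - 1.06z + 0.743z^2.
Stationarity requires all roots to lie outside the unit circle, i.e. |z| > 1 for every root.
Set 1 + (-1.06) z + (0.743) z^2 = 0, i.e. a z^2 + b z + c = 0 with a = 0.743, b = -1.06, c = 1.
Discriminant D = b^2 - 4ac = (-1.06)^2 - 4*(0.743)*1 = 1.1236 - (2.972) = -1.8484.
D < 0, so the roots are the complex-conjugate pair z = (-b +/- i sqrt(-D)) / (2a) = 0.7133 +/- 0.9149i.
For a conjugate pair |z|^2 = z * conj(z) = (product of roots) = c/a = 1/(0.743) = 1.345895, so |z| = sqrt(1.345895) = 1.1601 for both roots.
Moduli of all roots: 1.1601, 1.1601.
All moduli strictly greater than 1? Yes.
Verdict: Stationary.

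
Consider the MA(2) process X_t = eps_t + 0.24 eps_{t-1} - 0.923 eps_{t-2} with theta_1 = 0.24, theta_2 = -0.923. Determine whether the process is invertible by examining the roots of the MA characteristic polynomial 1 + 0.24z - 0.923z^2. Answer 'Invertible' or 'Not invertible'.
\text{Not invertible}

The MA(q) characteristic polynomial is P(z) = 1 + 0.24z - 0.923z^2.
Invertibility requires all roots to lie outside the unit circle, i.e. |z| > 1 for every root.
Set 1 + (0.24) z + (-0.923) z^2 = 0, i.e. a z^2 + b z + c = 0 with a = -0.923, b = 0.24, c = 1.
Discriminant D = b^2 - 4ac = (0.24)^2 - 4*(-0.923)*1 = 0.0576 - (-3.692) = 3.7496.
D >= 0, so the roots are real: z = (-b +/- sqrt(D)) / (2a) = (-0.24 +/- 1.936388) / (-1.846).
  z_1 = (-0.24 + 1.936388) / (-1.846) = -0.919,   |z_1| = 0.919.
  z_2 = (-0.24 - 1.936388) / (-1.846) = 1.179,   |z_2| = 1.179.
Moduli of all roots: 0.9190, 1.1790.
All moduli strictly greater than 1? No.
Verdict: Not invertible.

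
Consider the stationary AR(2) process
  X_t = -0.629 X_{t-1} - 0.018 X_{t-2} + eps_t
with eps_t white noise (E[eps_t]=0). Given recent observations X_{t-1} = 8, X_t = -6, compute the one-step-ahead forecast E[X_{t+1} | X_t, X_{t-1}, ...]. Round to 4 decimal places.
E[X_{t+1} \mid \mathcal F_t] = 3.6300

For an AR(p) model X_t = c + sum_i phi_i X_{t-i} + eps_t, the
one-step-ahead conditional mean is
  E[X_{t+1} | X_t, ...] = c + sum_i phi_i X_{t+1-i}.
Substitute known values:
  E[X_{t+1} | ...] = (-0.629) * (-6) + (-0.018) * (8)
                   = 3.6300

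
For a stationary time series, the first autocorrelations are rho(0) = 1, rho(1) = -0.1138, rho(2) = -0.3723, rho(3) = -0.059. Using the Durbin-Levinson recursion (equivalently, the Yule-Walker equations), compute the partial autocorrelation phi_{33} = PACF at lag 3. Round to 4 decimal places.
\phi_{33} = -0.1940

The PACF at lag k is phi_{kk}, the last component of the solution
to the Yule-Walker system G_k phi = r_k where
  (G_k)_{ij} = rho(|i - j|), (r_k)_i = rho(i), i,j = 1..k.
Equivalently, Durbin-Levinson gives phi_{kk} iteratively:
  phi_{11} = rho(1)
  phi_{kk} = [rho(k) - sum_{j=1..k-1} phi_{k-1,j} rho(k-j)]
            / [1 - sum_{j=1..k-1} phi_{k-1,j} rho(j)],
  phi_{k,j} = phi_{k-1,j} - phi_{kk} phi_{k-1,k-j},  j = 1..k-1.
Step k = 1:
  phi_11 = rho(1) = -0.1138.
Step k = 2:
  phi_22 = [rho(2) - phi_11 rho(1)] / [1 - phi_11 rho(1)] = [-0.3723 - (-0.1138)(-0.1138)] / [1 - (-0.1138)(-0.1138)]
         = -0.38525044 / 0.98704956 = -0.390305.
  Update: phi_21 = phi_11 - phi_22 phi_11 = -0.1138 - (-0.390305)(-0.1138) = -0.158217.
Step k = 3:
  phi_33 = [rho(3) - phi_21 rho(2) - phi_22 rho(1)] / [1 - phi_21 rho(1) - phi_22 rho(2)]
    numerator   = -0.059 - (-0.158217)(-0.3723) - (-0.390305)(-0.1138) = -0.1623208
    denominator = 1 - (-0.158217)(-0.1138) - (-0.390305)(-0.3723) = 0.83668436
  phi_33 = -0.1623208 / 0.83668436 = -0.194.
Therefore phi_{33} = -0.1940.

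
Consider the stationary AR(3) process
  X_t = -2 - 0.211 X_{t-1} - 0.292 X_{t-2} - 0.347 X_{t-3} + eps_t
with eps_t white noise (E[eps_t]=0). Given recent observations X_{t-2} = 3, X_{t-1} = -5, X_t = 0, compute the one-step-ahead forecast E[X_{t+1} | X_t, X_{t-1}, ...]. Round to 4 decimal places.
E[X_{t+1} \mid \mathcal F_t] = -1.5810

For an AR(p) model X_t = c + sum_i phi_i X_{t-i} + eps_t, the
one-step-ahead conditional mean is
  E[X_{t+1} | X_t, ...] = c + sum_i phi_i X_{t+1-i}.
Substitute known values:
  E[X_{t+1} | ...] = -2 + (-0.211) * (0) + (-0.292) * (-5) + (-0.347) * (3)
                   = -1.5810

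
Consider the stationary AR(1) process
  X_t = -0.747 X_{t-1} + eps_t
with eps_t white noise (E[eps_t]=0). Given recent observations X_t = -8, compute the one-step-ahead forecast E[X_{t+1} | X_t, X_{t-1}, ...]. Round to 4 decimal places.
E[X_{t+1} \mid \mathcal F_t] = 5.9760

For an AR(p) model X_t = c + sum_i phi_i X_{t-i} + eps_t, the
one-step-ahead conditional mean is
  E[X_{t+1} | X_t, ...] = c + sum_i phi_i X_{t+1-i}.
Substitute known values:
  E[X_{t+1} | ...] = (-0.747) * (-8)
                   = 5.9760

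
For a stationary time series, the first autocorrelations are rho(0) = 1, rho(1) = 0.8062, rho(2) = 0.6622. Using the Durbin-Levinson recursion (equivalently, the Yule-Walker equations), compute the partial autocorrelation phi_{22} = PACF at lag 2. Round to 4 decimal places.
\phi_{22} = 0.0350

The PACF at lag k is phi_{kk}, the last component of the solution
to the Yule-Walker system G_k phi = r_k where
  (G_k)_{ij} = rho(|i - j|), (r_k)_i = rho(i), i,j = 1..k.
Equivalently, Durbin-Levinson gives phi_{kk} iteratively:
  phi_{11} = rho(1)
  phi_{kk} = [rho(k) - sum_{j=1..k-1} phi_{k-1,j} rho(k-j)]
            / [1 - sum_{j=1..k-1} phi_{k-1,j} rho(j)],
  phi_{k,j} = phi_{k-1,j} - phi_{kk} phi_{k-1,k-j},  j = 1..k-1.
Step k = 1:
  phi_11 = rho(1) = 0.8062.
Step k = 2:
  phi_22 = [rho(2) - phi_11 rho(1)] / [1 - phi_11 rho(1)] = [0.6622 - (0.8062)(0.8062)] / [1 - (0.8062)(0.8062)]
         = 0.01224156 / 0.35004156 = 0.035.
Therefore phi_{22} = 0.0350.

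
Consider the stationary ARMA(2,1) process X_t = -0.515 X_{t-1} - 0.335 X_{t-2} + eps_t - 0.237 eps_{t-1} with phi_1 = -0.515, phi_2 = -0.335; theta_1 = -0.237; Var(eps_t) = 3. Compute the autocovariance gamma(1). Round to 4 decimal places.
\gamma(1) = -2.4302

Multiply the model equation by X_{t-k} and take expectations. With theta_0 = psi_0 = 1 and psi_j the MA(infinity) weights, this gives
  gamma(k) - sum_i phi_i gamma(k-i) = c_k,
  c_k = sigma^2 * sum_{j=k..q} theta_j psi_{j-k}   (c_k = 0 for k > q),
using gamma(-m) = gamma(m).
psi-weights needed (psi_j = theta_j + sum_i phi_i psi_{j-i}):
  psi_1 = theta_1 + phi_1 = -0.237 + (-0.515) = -0.752
Right-hand sides:
  c_0 = sigma^2 (1 + theta_1 psi_1) = 3 * (1 + (-0.237)(-0.752)) = 3 * 1.178224 = 3.534672
  c_1 = sigma^2 theta_1 = 3 * (-0.237) = -0.711
  c_2 = 0
Equations for k = 0, 1, 2 (AR order 2, c_2 = 0):
  (E0) gamma(0) = phi_1 gamma(1) + phi_2 gamma(2) + c_0
  (E1) gamma(1) = phi_1 gamma(0) + phi_2 gamma(1) + c_1
  (E2) gamma(2) = phi_1 gamma(1) + phi_2 gamma(0)
From (E1): gamma(1) = A gamma(0) + B with
  A = phi_1 / (1 - phi_2) = -0.515 / 1.335 = -0.385768,   B = c_1 / (1 - phi_2) = -0.711 / 1.335 = -0.532584.
Insert (E2) into (E0): gamma(0) (1 - phi_2^2) = phi_1 (1 + phi_2) gamma(1) + c_0.
  phi_1 (1 + phi_2) = (-0.515)(0.665) = -0.342475,   1 - phi_2^2 = 0.887775.
Replace gamma(1) by A gamma(0) + B and collect gamma(0):
  gamma(0) [0.887775 - (-0.342475)(-0.385768)] = (-0.342475)(-0.532584) + 3.534672
  gamma(0) * 0.755659 = 3.717069
  gamma(0) = 3.717069 / 0.755659 = 4.918975.
  gamma(1) = A gamma(0) + B = (-0.385768)(4.918975) + (-0.532584) = -2.430166.
Therefore gamma(1) = -2.4302 (to 4 decimal places).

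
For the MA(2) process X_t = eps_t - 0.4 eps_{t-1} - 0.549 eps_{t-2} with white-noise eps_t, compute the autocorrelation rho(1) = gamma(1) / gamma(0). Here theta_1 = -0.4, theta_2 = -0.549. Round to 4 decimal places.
\rho(1) = -0.1234

For an MA(q) process with theta_0 = 1, the autocovariance is
  gamma(k) = sigma^2 * sum_{i=0..q-k} theta_i * theta_{i+k},
and rho(k) = gamma(k) / gamma(0). Sigma^2 cancels.
  numerator   = (1)*(-0.4) + (-0.4)*(-0.549) = -0.1804.
  denominator = (1)^2 + (-0.4)^2 + (-0.549)^2 = 1.461401.
  rho(1) = -0.1804 / 1.461401 = -0.1234.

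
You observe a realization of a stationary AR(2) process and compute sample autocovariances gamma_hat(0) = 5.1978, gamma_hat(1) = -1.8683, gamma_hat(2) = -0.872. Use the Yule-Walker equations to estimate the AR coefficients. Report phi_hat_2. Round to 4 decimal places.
\hat\phi_{2} = -0.3410

The Yule-Walker equations for an AR(p) process read, in matrix form,
  Gamma_p phi = r_p,   with   (Gamma_p)_{ij} = gamma(|i - j|),
                       (r_p)_i = gamma(i),   i,j = 1..p.
Substitute the sample gammas (Toeplitz matrix and right-hand side of size 2):
  Gamma_p = [[5.1978, -1.8683], [-1.8683, 5.1978]]
  r_p     = [-1.8683, -0.872]
Written out:
  5.1978 phi_1 - 1.8683 phi_2 = -1.8683
  -1.8683 phi_1 + 5.1978 phi_2 = -0.872
Solve by Cramer's rule:
  det = gamma(0)^2 - gamma(1)^2 = (5.1978)^2 - (-1.8683)^2 = 27.01712484 - 3.49054489 = 23.52657995
  phi_hat_1 = [gamma(1) gamma(0) - gamma(1) gamma(2)] / det = [(-1.8683)(5.1978) - (-1.8683)(-0.872)] / 23.52657995 = -11.34020734 / 23.52657995 = -0.482
  phi_hat_2 = [gamma(0) gamma(2) - gamma(1)^2] / det = [(5.1978)(-0.872) - (-1.8683)^2] / 23.52657995 = -8.02302649 / 23.52657995 = -0.341
So phi_hat = [-0.4820, -0.3410].
Therefore phi_hat_2 = -0.3410.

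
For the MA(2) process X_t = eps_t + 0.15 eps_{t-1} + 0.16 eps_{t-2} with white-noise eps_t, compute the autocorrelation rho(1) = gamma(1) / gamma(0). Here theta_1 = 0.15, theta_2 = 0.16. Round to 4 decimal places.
\rho(1) = 0.1660

For an MA(q) process with theta_0 = 1, the autocovariance is
  gamma(k) = sigma^2 * sum_{i=0..q-k} theta_i * theta_{i+k},
and rho(k) = gamma(k) / gamma(0). Sigma^2 cancels.
  numerator   = (1)*(0.15) + (0.15)*(0.16) = 0.174.
  denominator = (1)^2 + (0.15)^2 + (0.16)^2 = 1.0481.
  rho(1) = 0.174 / 1.0481 = 0.1660.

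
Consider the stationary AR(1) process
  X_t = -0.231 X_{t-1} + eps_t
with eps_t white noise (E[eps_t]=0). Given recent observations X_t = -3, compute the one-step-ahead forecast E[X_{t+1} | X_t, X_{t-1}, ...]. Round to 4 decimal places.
E[X_{t+1} \mid \mathcal F_t] = 0.6930

For an AR(p) model X_t = c + sum_i phi_i X_{t-i} + eps_t, the
one-step-ahead conditional mean is
  E[X_{t+1} | X_t, ...] = c + sum_i phi_i X_{t+1-i}.
Substitute known values:
  E[X_{t+1} | ...] = (-0.231) * (-3)
                   = 0.6930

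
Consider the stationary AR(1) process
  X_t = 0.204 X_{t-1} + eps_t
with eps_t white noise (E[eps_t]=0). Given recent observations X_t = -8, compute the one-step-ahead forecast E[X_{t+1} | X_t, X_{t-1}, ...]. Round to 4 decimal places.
E[X_{t+1} \mid \mathcal F_t] = -1.6320

For an AR(p) model X_t = c + sum_i phi_i X_{t-i} + eps_t, the
one-step-ahead conditional mean is
  E[X_{t+1} | X_t, ...] = c + sum_i phi_i X_{t+1-i}.
Substitute known values:
  E[X_{t+1} | ...] = (0.204) * (-8)
                   = -1.6320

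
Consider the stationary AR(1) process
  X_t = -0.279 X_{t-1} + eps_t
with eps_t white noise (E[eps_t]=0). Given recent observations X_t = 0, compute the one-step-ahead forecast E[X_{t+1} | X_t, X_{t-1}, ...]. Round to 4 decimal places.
E[X_{t+1} \mid \mathcal F_t] = 0.0000

For an AR(p) model X_t = c + sum_i phi_i X_{t-i} + eps_t, the
one-step-ahead conditional mean is
  E[X_{t+1} | X_t, ...] = c + sum_i phi_i X_{t+1-i}.
Substitute known values:
  E[X_{t+1} | ...] = (-0.279) * (0)
                   = 0.0000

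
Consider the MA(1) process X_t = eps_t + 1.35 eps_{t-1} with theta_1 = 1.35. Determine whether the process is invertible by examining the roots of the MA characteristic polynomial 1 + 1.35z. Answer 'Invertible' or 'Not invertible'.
\text{Not invertible}

The MA(q) characteristic polynomial is P(z) = 1 + 1.35z.
Invertibility requires all roots to lie outside the unit circle, i.e. |z| > 1 for every root.
This is linear in z: 1 + (1.35) z = 0  =>  z = -1/(1.35) = -0.740741,  |z| = 0.740741.
Moduli of all roots: 0.7407.
All moduli strictly greater than 1? No.
Verdict: Not invertible.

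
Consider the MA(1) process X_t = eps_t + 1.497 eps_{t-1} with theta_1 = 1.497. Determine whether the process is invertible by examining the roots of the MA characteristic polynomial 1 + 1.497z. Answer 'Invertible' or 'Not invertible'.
\text{Not invertible}

The MA(q) characteristic polynomial is P(z) = 1 + 1.497z.
Invertibility requires all roots to lie outside the unit circle, i.e. |z| > 1 for every root.
This is linear in z: 1 + (1.497) z = 0  =>  z = -1/(1.497) = -0.668003,  |z| = 0.668003.
Moduli of all roots: 0.6680.
All moduli strictly greater than 1? No.
Verdict: Not invertible.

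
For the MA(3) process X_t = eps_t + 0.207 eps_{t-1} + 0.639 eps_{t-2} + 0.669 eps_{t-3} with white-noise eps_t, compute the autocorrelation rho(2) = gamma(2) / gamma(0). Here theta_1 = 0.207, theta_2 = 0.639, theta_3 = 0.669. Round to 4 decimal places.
\rho(2) = 0.4095

For an MA(q) process with theta_0 = 1, the autocovariance is
  gamma(k) = sigma^2 * sum_{i=0..q-k} theta_i * theta_{i+k},
and rho(k) = gamma(k) / gamma(0). Sigma^2 cancels.
  numerator   = (1)*(0.639) + (0.207)*(0.669) = 0.777483.
  denominator = (1)^2 + (0.207)^2 + (0.639)^2 + (0.669)^2 = 1.898731.
  rho(2) = 0.777483 / 1.898731 = 0.4095.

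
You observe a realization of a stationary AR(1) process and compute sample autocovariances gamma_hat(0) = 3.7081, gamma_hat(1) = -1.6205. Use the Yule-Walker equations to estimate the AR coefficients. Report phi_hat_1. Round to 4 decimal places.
\hat\phi_{1} = -0.4370

The Yule-Walker equations for an AR(p) process read, in matrix form,
  Gamma_p phi = r_p,   with   (Gamma_p)_{ij} = gamma(|i - j|),
                       (r_p)_i = gamma(i),   i,j = 1..p.
Substitute the sample gammas (Toeplitz matrix and right-hand side of size 1):
  Gamma_p = [[3.7081]]
  r_p     = [-1.6205]
With p = 1 this is the single equation gamma(0) phi_1 = gamma(1):
  phi_hat_1 = gamma(1) / gamma(0) = -1.6205 / 3.7081 = -0.4370.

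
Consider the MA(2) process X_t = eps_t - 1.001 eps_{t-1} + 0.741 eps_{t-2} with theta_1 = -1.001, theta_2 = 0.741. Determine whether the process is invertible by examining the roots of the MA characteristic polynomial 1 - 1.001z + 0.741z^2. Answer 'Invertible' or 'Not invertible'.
\text{Invertible}

The MA(q) characteristic polynomial is P(z) = 1 - 1.001z + 0.741z^2.
Invertibility requires all roots to lie outside the unit circle, i.e. |z| > 1 for every root.
Set 1 + (-1.001) z + (0.741) z^2 = 0, i.e. a z^2 + b z + c = 0 with a = 0.741, b = -1.001, c = 1.
Discriminant D = b^2 - 4ac = (-1.001)^2 - 4*(0.741)*1 = 1.002001 - (2.964) = -1.961999.
D < 0, so the roots are the complex-conjugate pair z = (-b +/- i sqrt(-D)) / (2a) = 0.6754 +/- 0.9452i.
For a conjugate pair |z|^2 = z * conj(z) = (product of roots) = c/a = 1/(0.741) = 1.349528, so |z| = sqrt(1.349528) = 1.1617 for both roots.
Moduli of all roots: 1.1617, 1.1617.
All moduli strictly greater than 1? Yes.
Verdict: Invertible.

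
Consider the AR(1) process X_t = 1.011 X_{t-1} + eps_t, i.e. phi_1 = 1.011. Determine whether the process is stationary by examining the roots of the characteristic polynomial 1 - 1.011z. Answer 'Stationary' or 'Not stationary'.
\text{Not stationary}

The AR(p) characteristic polynomial is P(z) = 1 - 1.011z.
Stationarity requires all roots to lie outside the unit circle, i.e. |z| > 1 for every root.
This is linear in z: 1 + (-1.011) z = 0  =>  z = -1/(-1.011) = 0.98912,  |z| = 0.98912.
Moduli of all roots: 0.9891.
All moduli strictly greater than 1? No.
Verdict: Not stationary.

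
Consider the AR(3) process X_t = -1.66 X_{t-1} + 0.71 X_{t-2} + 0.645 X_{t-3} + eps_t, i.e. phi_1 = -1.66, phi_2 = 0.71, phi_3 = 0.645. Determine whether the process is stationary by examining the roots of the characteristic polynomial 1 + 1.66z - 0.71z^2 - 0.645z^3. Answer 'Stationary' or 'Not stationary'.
\text{Not stationary}

The AR(p) characteristic polynomial is P(z) = 1 + 1.66z - 0.71z^2 - 0.645z^3.
Stationarity requires all roots to lie outside the unit circle, i.e. |z| > 1 for every root.
Degree 3: look for a simple real root z0 first, then factor out (1 - z/z0) and solve the remaining quadratic.
Testing z0 = -2: P(-2) = 1 + (1.66)(-2) + (-0.71)(-2)^2 + (-0.645)(-2)^3
  = 1 + (-3.32) + (-2.84) + (5.16) = 0.  So z_0 = -2 is a root, |z_0| = 2.
Divide out the factor (1 + 0.5 z) = (1 - z/z0) (since 1/z0 = -0.5):
  P(z) = (1 + 0.5 z)(1 + (1.16) z + (-1.29) z^2)
  [check: z-coef 1.16 - (-0.5) = 1.66; z^2-coef -1.29 - (-0.5)(1.16) = -0.71; z^3-coef -(-0.5)(-1.29) = -0.645.]
Remaining roots from the quadratic factor 1 + (1.16) z + (-1.29) z^2:
  Set 1 + (1.16) z + (-1.29) z^2 = 0, i.e. a z^2 + b z + c = 0 with a = -1.29, b = 1.16, c = 1.
  Discriminant D = b^2 - 4ac = (1.16)^2 - 4*(-1.29)*1 = 1.3456 - (-5.16) = 6.5056.
  D >= 0, so the roots are real: z = (-b +/- sqrt(D)) / (2a) = (-1.16 +/- 2.550608) / (-2.58).
    z_1 = (-1.16 + 2.550608) / (-2.58) = -0.539,   |z_1| = 0.539.
    z_2 = (-1.16 - 2.550608) / (-2.58) = 1.4382,   |z_2| = 1.4382.
Moduli of all roots: 2.0000, 0.5390, 1.4382.
All moduli strictly greater than 1? No.
Verdict: Not stationary.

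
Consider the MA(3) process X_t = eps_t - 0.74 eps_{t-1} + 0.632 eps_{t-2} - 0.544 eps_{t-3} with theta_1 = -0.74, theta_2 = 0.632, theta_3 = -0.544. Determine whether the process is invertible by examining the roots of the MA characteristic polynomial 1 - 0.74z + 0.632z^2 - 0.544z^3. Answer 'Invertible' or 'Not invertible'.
\text{Invertible}

The MA(q) characteristic polynomial is P(z) = 1 - 0.74z + 0.632z^2 - 0.544z^3.
Invertibility requires all roots to lie outside the unit circle, i.e. |z| > 1 for every root.
Degree 3: look for a simple real root z0 first, then factor out (1 - z/z0) and solve the remaining quadratic.
Testing z0 = 1.25: P(1.25) = 1 + (-0.74)(1.25) + (0.632)(1.25)^2 + (-0.544)(1.25)^3
  = 1 + (-0.925) + (0.9875) + (-1.0625) = 0.  So z_0 = 1.25 is a root, |z_0| = 1.25.
Divide out the factor (1 - 0.8 z) = (1 - z/z0) (since 1/z0 = 0.8):
  P(z) = (1 - 0.8 z)(1 + (0.06) z + (0.68) z^2)
  [check: z-coef 0.06 - (0.8) = -0.74; z^2-coef 0.68 - (0.8)(0.06) = 0.632; z^3-coef -(0.8)(0.68) = -0.544.]
Remaining roots from the quadratic factor 1 + (0.06) z + (0.68) z^2:
  Set 1 + (0.06) z + (0.68) z^2 = 0, i.e. a z^2 + b z + c = 0 with a = 0.68, b = 0.06, c = 1.
  Discriminant D = b^2 - 4ac = (0.06)^2 - 4*(0.68)*1 = 0.0036 - (2.72) = -2.7164.
  D < 0, so the roots are the complex-conjugate pair z = (-b +/- i sqrt(-D)) / (2a) = -0.0441 +/- 1.2119i.
  For a conjugate pair |z|^2 = z * conj(z) = (product of roots) = c/a = 1/(0.68) = 1.470588, so |z| = sqrt(1.470588) = 1.2127 for both roots.
Moduli of all roots: 1.2500, 1.2127, 1.2127.
All moduli strictly greater than 1? Yes.
Verdict: Invertible.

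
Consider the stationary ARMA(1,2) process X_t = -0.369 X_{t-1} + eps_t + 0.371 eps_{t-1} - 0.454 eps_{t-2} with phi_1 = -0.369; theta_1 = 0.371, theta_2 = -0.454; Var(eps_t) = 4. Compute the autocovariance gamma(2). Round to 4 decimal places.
\gamma(2) = -1.6872

Multiply the model equation by X_{t-k} and take expectations. With theta_0 = psi_0 = 1 and psi_j the MA(infinity) weights, this gives
  gamma(k) - sum_i phi_i gamma(k-i) = c_k,
  c_k = sigma^2 * sum_{j=k..q} theta_j psi_{j-k}   (c_k = 0 for k > q),
using gamma(-m) = gamma(m).
psi-weights needed (psi_j = theta_j + sum_i phi_i psi_{j-i}):
  psi_1 = theta_1 + phi_1 = 0.371 + (-0.369) = 0.002
  psi_2 = theta_2 + phi_1 psi_1 = -0.454 + (-0.369)(0.002) = -0.454738
Right-hand sides:
  c_0 = sigma^2 (1 + theta_1 psi_1 + theta_2 psi_2) = 4 * (1 + (0.371)(0.002) + (-0.454)(-0.454738)) = 4 * 1.207193 = 4.828772
  c_1 = sigma^2 (theta_1 + theta_2 psi_1) = 4 * (0.371 + (-0.454)(0.002)) = 1.480368
  c_2 = sigma^2 theta_2 = 4 * (-0.454) = -1.816
Equations for k = 0 and k = 1 (AR order 1):
  gamma(0) = phi_1 gamma(1) + c_0
  gamma(1) = phi_1 gamma(0) + c_1
Substituting the second into the first: gamma(0) (1 - phi_1^2) = c_0 + phi_1 c_1, so
  gamma(0) = (c_0 + phi_1 c_1) / (1 - phi_1^2) = (4.828772 + (-0.369)(1.480368)) / (1 - (-0.369)^2) = 4.282516 / 0.863839 = 4.95754.
  gamma(1) = phi_1 gamma(0) + c_1 = (-0.369)(4.95754) + (1.480368) = -0.348964.
For k = 2: gamma(2) = phi_1 gamma(1) + c_2
  = (-0.369)(-0.348964) + (-1.816) = -1.687232.
Therefore gamma(2) = -1.6872 (to 4 decimal places).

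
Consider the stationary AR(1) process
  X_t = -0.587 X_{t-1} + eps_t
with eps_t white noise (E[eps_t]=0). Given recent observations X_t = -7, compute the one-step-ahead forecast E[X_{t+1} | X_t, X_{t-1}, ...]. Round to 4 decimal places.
E[X_{t+1} \mid \mathcal F_t] = 4.1090

For an AR(p) model X_t = c + sum_i phi_i X_{t-i} + eps_t, the
one-step-ahead conditional mean is
  E[X_{t+1} | X_t, ...] = c + sum_i phi_i X_{t+1-i}.
Substitute known values:
  E[X_{t+1} | ...] = (-0.587) * (-7)
                   = 4.1090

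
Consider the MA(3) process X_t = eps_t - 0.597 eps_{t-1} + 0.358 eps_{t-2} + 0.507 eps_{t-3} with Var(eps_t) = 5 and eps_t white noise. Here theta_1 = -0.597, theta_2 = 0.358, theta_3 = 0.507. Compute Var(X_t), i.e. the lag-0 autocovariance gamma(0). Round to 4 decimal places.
\gamma(0) = 8.7081

For an MA(q) process X_t = eps_t + sum_i theta_i eps_{t-i} with
Var(eps_t) = sigma^2, the variance is
  gamma(0) = sigma^2 * (1 + sum_i theta_i^2).
  sum_i theta_i^2 = (-0.597)^2 + (0.358)^2 + (0.507)^2 = 0.356409 + 0.128164 + 0.257049 = 0.741622.
  gamma(0) = 5 * (1 + 0.741622) = 5 * 1.741622 = 8.70811, which rounds to 8.7081.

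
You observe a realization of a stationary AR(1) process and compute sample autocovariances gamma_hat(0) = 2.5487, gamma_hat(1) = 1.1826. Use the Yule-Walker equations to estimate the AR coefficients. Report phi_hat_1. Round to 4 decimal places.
\hat\phi_{1} = 0.4640

The Yule-Walker equations for an AR(p) process read, in matrix form,
  Gamma_p phi = r_p,   with   (Gamma_p)_{ij} = gamma(|i - j|),
                       (r_p)_i = gamma(i),   i,j = 1..p.
Substitute the sample gammas (Toeplitz matrix and right-hand side of size 1):
  Gamma_p = [[2.5487]]
  r_p     = [1.1826]
With p = 1 this is the single equation gamma(0) phi_1 = gamma(1):
  phi_hat_1 = gamma(1) / gamma(0) = 1.1826 / 2.5487 = 0.4640.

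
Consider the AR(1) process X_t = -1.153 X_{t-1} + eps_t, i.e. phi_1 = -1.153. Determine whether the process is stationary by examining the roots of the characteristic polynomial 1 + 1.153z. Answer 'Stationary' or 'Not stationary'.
\text{Not stationary}

The AR(p) characteristic polynomial is P(z) = 1 + 1.153z.
Stationarity requires all roots to lie outside the unit circle, i.e. |z| > 1 for every root.
This is linear in z: 1 + (1.153) z = 0  =>  z = -1/(1.153) = -0.867303,  |z| = 0.867303.
Moduli of all roots: 0.8673.
All moduli strictly greater than 1? No.
Verdict: Not stationary.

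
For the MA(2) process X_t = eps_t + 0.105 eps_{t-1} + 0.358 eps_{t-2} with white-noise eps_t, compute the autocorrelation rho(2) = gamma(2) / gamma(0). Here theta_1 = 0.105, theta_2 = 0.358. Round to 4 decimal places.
\rho(2) = 0.3143

For an MA(q) process with theta_0 = 1, the autocovariance is
  gamma(k) = sigma^2 * sum_{i=0..q-k} theta_i * theta_{i+k},
and rho(k) = gamma(k) / gamma(0). Sigma^2 cancels.
  numerator   = (1)*(0.358) = 0.358.
  denominator = (1)^2 + (0.105)^2 + (0.358)^2 = 1.139189.
  rho(2) = 0.358 / 1.139189 = 0.3143.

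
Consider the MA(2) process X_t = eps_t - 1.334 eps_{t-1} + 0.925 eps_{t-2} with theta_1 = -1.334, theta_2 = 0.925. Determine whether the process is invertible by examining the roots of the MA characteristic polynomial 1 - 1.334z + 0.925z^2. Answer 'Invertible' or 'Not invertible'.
\text{Invertible}

The MA(q) characteristic polynomial is P(z) = 1 - 1.334z + 0.925z^2.
Invertibility requires all roots to lie outside the unit circle, i.e. |z| > 1 for every root.
Set 1 + (-1.334) z + (0.925) z^2 = 0, i.e. a z^2 + b z + c = 0 with a = 0.925, b = -1.334, c = 1.
Discriminant D = b^2 - 4ac = (-1.334)^2 - 4*(0.925)*1 = 1.779556 - (3.7) = -1.920444.
D < 0, so the roots are the complex-conjugate pair z = (-b +/- i sqrt(-D)) / (2a) = 0.7211 +/- 0.7491i.
For a conjugate pair |z|^2 = z * conj(z) = (product of roots) = c/a = 1/(0.925) = 1.081081, so |z| = sqrt(1.081081) = 1.0398 for both roots.
Moduli of all roots: 1.0398, 1.0398.
All moduli strictly greater than 1? Yes.
Verdict: Invertible.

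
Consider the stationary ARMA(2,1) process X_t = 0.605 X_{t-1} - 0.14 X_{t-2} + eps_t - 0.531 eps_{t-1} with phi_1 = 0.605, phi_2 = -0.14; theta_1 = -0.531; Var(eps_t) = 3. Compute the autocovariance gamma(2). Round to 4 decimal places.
\gamma(2) = -0.2913

Multiply the model equation by X_{t-k} and take expectations. With theta_0 = psi_0 = 1 and psi_j the MA(infinity) weights, this gives
  gamma(k) - sum_i phi_i gamma(k-i) = c_k,
  c_k = sigma^2 * sum_{j=k..q} theta_j psi_{j-k}   (c_k = 0 for k > q),
using gamma(-m) = gamma(m).
psi-weights needed (psi_j = theta_j + sum_i phi_i psi_{j-i}):
  psi_1 = theta_1 + phi_1 = -0.531 + (0.605) = 0.074
Right-hand sides:
  c_0 = sigma^2 (1 + theta_1 psi_1) = 3 * (1 + (-0.531)(0.074)) = 3 * 0.960706 = 2.882118
  c_1 = sigma^2 theta_1 = 3 * (-0.531) = -1.593
  c_2 = 0
Equations for k = 0, 1, 2 (AR order 2, c_2 = 0):
  (E0) gamma(0) = phi_1 gamma(1) + phi_2 gamma(2) + c_0
  (E1) gamma(1) = phi_1 gamma(0) + phi_2 gamma(1) + c_1
  (E2) gamma(2) = phi_1 gamma(1) + phi_2 gamma(0)
From (E1): gamma(1) = A gamma(0) + B with
  A = phi_1 / (1 - phi_2) = 0.605 / 1.14 = 0.530702,   B = c_1 / (1 - phi_2) = -1.593 / 1.14 = -1.397368.
Insert (E2) into (E0): gamma(0) (1 - phi_2^2) = phi_1 (1 + phi_2) gamma(1) + c_0.
  phi_1 (1 + phi_2) = (0.605)(0.86) = 0.5203,   1 - phi_2^2 = 0.9804.
Replace gamma(1) by A gamma(0) + B and collect gamma(0):
  gamma(0) [0.9804 - (0.5203)(0.530702)] = (0.5203)(-1.397368) + 2.882118
  gamma(0) * 0.704276 = 2.155067
  gamma(0) = 2.155067 / 0.704276 = 3.059976.
  gamma(1) = A gamma(0) + B = (0.530702)(3.059976) + (-1.397368) = 0.226566.
  gamma(2) = phi_1 gamma(1) + phi_2 gamma(0) = (0.605)(0.226566) + (-0.14)(3.059976) = -0.291324.
Therefore gamma(2) = -0.2913 (to 4 decimal places).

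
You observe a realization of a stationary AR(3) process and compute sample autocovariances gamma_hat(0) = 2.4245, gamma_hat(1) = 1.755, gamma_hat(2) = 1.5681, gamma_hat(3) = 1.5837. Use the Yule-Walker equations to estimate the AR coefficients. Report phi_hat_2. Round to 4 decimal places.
\hat\phi_{2} = 0.1140

The Yule-Walker equations for an AR(p) process read, in matrix form,
  Gamma_p phi = r_p,   with   (Gamma_p)_{ij} = gamma(|i - j|),
                       (r_p)_i = gamma(i),   i,j = 1..p.
Substitute the sample gammas (Toeplitz matrix and right-hand side of size 3):
  Gamma_p = [[2.4245, 1.755, 1.5681], [1.755, 2.4245, 1.755], [1.5681, 1.755, 2.4245]]
  r_p     = [1.755, 1.5681, 1.5837]
Written out (R1..R3):
  (R1) 2.4245 phi_1 + 1.755 phi_2 + 1.5681 phi_3 = 1.755
  (R2) 1.755 phi_1 + 2.4245 phi_2 + 1.755 phi_3 = 1.5681
  (R3) 1.5681 phi_1 + 1.755 phi_2 + 2.4245 phi_3 = 1.5837
Gaussian elimination:
  R2 <- R2 - (1.755/2.4245) R1 = R2 - (0.723861) R1:  1.154125 phi_2 + 0.619914 phi_3 = 0.297725
  R3 <- R3 - (1.5681/2.4245) R1 = R3 - (0.646773) R1:  0.619914 phi_2 + 1.410296 phi_3 = 0.448614
  R3 <- R3 - (0.619914/1.154125) R2 = R3 - (0.537129) R2:  1.077322 phi_3 = 0.288698
Back-substitution:
  phi_hat_3 = 0.288698 / 1.077322 = 0.267977
  phi_hat_2 = (0.297725 - (0.619914)(0.267977)) / 1.154125 = 0.114027
  phi_hat_1 = (1.755 - (1.755)(0.114027) - (1.5681)(0.267977)) / 2.4245 = 0.468
So phi_hat = [0.4680, 0.1140, 0.2680].
Therefore phi_hat_2 = 0.1140.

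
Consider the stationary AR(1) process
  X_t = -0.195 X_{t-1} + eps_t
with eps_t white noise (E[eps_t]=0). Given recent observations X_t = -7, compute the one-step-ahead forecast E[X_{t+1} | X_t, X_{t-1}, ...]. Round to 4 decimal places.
E[X_{t+1} \mid \mathcal F_t] = 1.3650

For an AR(p) model X_t = c + sum_i phi_i X_{t-i} + eps_t, the
one-step-ahead conditional mean is
  E[X_{t+1} | X_t, ...] = c + sum_i phi_i X_{t+1-i}.
Substitute known values:
  E[X_{t+1} | ...] = (-0.195) * (-7)
                   = 1.3650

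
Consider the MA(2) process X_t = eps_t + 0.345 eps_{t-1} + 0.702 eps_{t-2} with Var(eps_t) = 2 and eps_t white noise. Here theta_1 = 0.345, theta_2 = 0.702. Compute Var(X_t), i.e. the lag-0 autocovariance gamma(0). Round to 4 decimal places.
\gamma(0) = 3.2237

For an MA(q) process X_t = eps_t + sum_i theta_i eps_{t-i} with
Var(eps_t) = sigma^2, the variance is
  gamma(0) = sigma^2 * (1 + sum_i theta_i^2).
  sum_i theta_i^2 = (0.345)^2 + (0.702)^2 = 0.119025 + 0.492804 = 0.611829.
  gamma(0) = 2 * (1 + 0.611829) = 2 * 1.611829 = 3.223658, which rounds to 3.2237.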